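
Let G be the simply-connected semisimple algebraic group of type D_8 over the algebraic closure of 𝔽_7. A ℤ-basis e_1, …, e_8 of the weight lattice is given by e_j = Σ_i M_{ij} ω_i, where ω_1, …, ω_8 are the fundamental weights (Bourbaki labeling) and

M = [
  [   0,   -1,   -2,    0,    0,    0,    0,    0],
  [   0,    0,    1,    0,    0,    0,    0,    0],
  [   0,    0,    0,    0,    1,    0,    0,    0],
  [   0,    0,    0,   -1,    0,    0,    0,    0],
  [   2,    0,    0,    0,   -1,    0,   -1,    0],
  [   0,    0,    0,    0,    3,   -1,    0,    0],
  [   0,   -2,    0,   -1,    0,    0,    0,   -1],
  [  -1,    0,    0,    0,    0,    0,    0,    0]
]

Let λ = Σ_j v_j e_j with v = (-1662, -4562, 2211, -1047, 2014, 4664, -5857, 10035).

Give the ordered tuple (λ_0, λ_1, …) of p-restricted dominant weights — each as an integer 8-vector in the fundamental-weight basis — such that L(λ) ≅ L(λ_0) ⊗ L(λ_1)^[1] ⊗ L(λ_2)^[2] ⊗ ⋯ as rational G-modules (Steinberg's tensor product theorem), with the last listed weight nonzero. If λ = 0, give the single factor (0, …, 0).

Compute c_i = Σ_j M_{ij} v_j with v = (-1662, -4562, 2211, -1047, 2014, 4664, -5857, 10035):
  c_1 = 0*-1662 + -1*-4562 + -2*2211 + 0*-1047 + 0*2014 + 0*4664 + 0*-5857 + 0*10035 = 140
  c_2 = 0*-1662 + 0*-4562 + 1*2211 + 0*-1047 + 0*2014 + 0*4664 + 0*-5857 + 0*10035 = 2211
  c_3 = 0*-1662 + 0*-4562 + 0*2211 + 0*-1047 + 1*2014 + 0*4664 + 0*-5857 + 0*10035 = 2014
  c_4 = 0*-1662 + 0*-4562 + 0*2211 + -1*-1047 + 0*2014 + 0*4664 + 0*-5857 + 0*10035 = 1047
  c_5 = 2*-1662 + 0*-4562 + 0*2211 + 0*-1047 + -1*2014 + 0*4664 + -1*-5857 + 0*10035 = 519
  c_6 = 0*-1662 + 0*-4562 + 0*2211 + 0*-1047 + 3*2014 + -1*4664 + 0*-5857 + 0*10035 = 1378
  c_7 = 0*-1662 + -2*-4562 + 0*2211 + -1*-1047 + 0*2014 + 0*4664 + 0*-5857 + -1*10035 = 136
  c_8 = -1*-1662 + 0*-4562 + 0*2211 + 0*-1047 + 0*2014 + 0*4664 + 0*-5857 + 0*10035 = 1662
p = 7; digits c_i = Σ_j d_{ij}·7^j, 0 ≤ d_{ij} < 7:
  c_1 = 140 = 0·7^0 + 6·7^1 + 2·7^2
  c_2 = 2211 = 6·7^0 + 0·7^1 + 3·7^2 + 6·7^3
  c_3 = 2014 = 5·7^0 + 0·7^1 + 6·7^2 + 5·7^3
  c_4 = 1047 = 4·7^0 + 2·7^1 + 0·7^2 + 3·7^3
  c_5 = 519 = 1·7^0 + 4·7^1 + 3·7^2 + 1·7^3
  c_6 = 1378 = 6·7^0 + 0·7^1 + 0·7^2 + 4·7^3
  c_7 = 136 = 3·7^0 + 5·7^1 + 2·7^2
  c_8 = 1662 = 3·7^0 + 6·7^1 + 5·7^2 + 4·7^3
Factor λ_0 = (0, 6, 5, 4, 1, 6, 3, 3)
Factor λ_1 = (6, 0, 0, 2, 4, 0, 5, 6)
Factor λ_2 = (2, 3, 6, 0, 3, 0, 2, 5)
Factor λ_3 = (0, 6, 5, 3, 1, 4, 0, 4)

((0, 6, 5, 4, 1, 6, 3, 3), (6, 0, 0, 2, 4, 0, 5, 6), (2, 3, 6, 0, 3, 0, 2, 5), (0, 6, 5, 3, 1, 4, 0, 4))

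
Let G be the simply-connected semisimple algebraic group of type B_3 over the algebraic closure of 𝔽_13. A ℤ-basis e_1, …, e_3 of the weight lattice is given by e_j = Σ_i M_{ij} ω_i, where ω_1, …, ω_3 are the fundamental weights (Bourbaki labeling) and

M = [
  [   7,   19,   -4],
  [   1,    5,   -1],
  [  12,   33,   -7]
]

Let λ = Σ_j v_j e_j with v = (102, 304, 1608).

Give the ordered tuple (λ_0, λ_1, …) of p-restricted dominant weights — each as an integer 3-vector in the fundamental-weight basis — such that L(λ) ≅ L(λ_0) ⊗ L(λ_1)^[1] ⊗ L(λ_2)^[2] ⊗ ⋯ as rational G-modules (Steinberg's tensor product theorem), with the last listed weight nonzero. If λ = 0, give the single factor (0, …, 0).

((6, 1, 0), (4, 1, 0))

Change of basis e → ω: c = M·v where v = (102, 304, 1608):
  c_1 = (7)·(102) + (19)·(304) + (-4)·(1608) = 58
  c_2 = (1)·(102) + (5)·(304) + (-1)·(1608) = 14
  c_3 = (12)·(102) + (33)·(304) + (-7)·(1608) = 0
p = 13; digits c_i = Σ_j d_{ij}·13^j, 0 ≤ d_{ij} < 13:
  c_1 = 58 = 6·13^0 + 4·13^1
  c_2 = 14 = 1·13^0 + 1·13^1
  c_3 = 0
Factor λ_0 = (6, 1, 0)
Factor λ_1 = (4, 1, 0)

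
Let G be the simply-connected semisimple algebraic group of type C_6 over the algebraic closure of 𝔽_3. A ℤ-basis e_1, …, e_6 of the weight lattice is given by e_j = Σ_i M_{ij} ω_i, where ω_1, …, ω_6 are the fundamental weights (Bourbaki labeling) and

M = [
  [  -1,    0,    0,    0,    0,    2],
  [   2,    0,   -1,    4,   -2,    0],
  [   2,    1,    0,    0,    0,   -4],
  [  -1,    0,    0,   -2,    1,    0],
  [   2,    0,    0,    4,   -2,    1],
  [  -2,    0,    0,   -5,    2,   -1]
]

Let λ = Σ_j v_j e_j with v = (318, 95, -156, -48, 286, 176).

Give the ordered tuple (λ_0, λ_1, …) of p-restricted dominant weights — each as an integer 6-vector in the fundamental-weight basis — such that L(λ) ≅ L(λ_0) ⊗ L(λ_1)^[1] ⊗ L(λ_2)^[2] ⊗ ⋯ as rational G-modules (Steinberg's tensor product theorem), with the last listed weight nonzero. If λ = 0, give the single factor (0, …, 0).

((1, 1, 0, 1, 0, 0), (2, 0, 0, 0, 1, 0), (0, 0, 0, 1, 2, 0), (1, 1, 1, 2, 1, 0))

ω-coordinates c = M·v, v = (318, 95, -156, -48, 286, 176):
  c_1 = (-1)·(318) + (0)·(95) + (0)·(-156) + (0)·(-48) + (0)·(286) + (2)·(176) = 34
  c_2 = (2)·(318) + (0)·(95) + (-1)·(-156) + (4)·(-48) + (-2)·(286) + (0)·(176) = 28
  c_3 = (2)·(318) + (1)·(95) + (0)·(-156) + (0)·(-48) + (0)·(286) + (-4)·(176) = 27
  c_4 = (-1)·(318) + (0)·(95) + (0)·(-156) + (-2)·(-48) + (1)·(286) + (0)·(176) = 64
  c_5 = (2)·(318) + (0)·(95) + (0)·(-156) + (4)·(-48) + (-2)·(286) + (1)·(176) = 48
  c_6 = (-2)·(318) + (0)·(95) + (0)·(-156) + (-5)·(-48) + (2)·(286) + (-1)·(176) = 0
Expand coordinatewise in base 3:
  c_1 = 34 = 1·3^0 + 2·3^1 + 0·3^2 + 1·3^3
  c_2 = 28 = 1·3^0 + 0·3^1 + 0·3^2 + 1·3^3
  c_3 = 27 = 0·3^0 + 0·3^1 + 0·3^2 + 1·3^3
  c_4 = 64 = 1·3^0 + 0·3^1 + 1·3^2 + 2·3^3
  c_5 = 48 = 0·3^0 + 1·3^1 + 2·3^2 + 1·3^3
  c_6 = 0
λ_0 = (1, 1, 0, 1, 0, 0)
λ_1 = (2, 0, 0, 0, 1, 0)
λ_2 = (0, 0, 0, 1, 2, 0)
λ_3 = (1, 1, 1, 2, 1, 0)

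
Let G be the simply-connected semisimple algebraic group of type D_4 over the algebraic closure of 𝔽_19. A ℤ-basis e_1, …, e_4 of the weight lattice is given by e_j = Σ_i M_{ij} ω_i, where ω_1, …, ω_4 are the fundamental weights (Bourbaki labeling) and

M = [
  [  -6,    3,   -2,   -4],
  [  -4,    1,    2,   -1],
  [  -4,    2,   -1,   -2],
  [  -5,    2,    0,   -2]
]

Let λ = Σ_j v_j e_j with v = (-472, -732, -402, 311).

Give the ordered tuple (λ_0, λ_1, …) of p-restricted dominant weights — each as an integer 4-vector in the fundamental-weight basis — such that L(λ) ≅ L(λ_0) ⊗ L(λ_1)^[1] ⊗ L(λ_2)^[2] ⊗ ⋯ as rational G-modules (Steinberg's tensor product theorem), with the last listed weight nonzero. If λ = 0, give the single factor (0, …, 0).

((6, 3, 14, 8), (10, 2, 10, 14))

Converting to the ω-basis (c_i = row i of M dotted with v = (-472, -732, -402, 311)):
  c_1 = (-6)·(-472) + (3)·(-732) + (-2)·(-402) + (-4)·(311) = 196
  c_2 = (-4)·(-472) + (1)·(-732) + (2)·(-402) + (-1)·(311) = 41
  c_3 = (-4)·(-472) + (2)·(-732) + (-1)·(-402) + (-2)·(311) = 204
  c_4 = (-5)·(-472) + (2)·(-732) + (0)·(-402) + (-2)·(311) = 274
Base-19 expansion of each c_i:
  c_1 = 196 = 6·19^0 + 10·19^1
  c_2 = 41 = 3·19^0 + 2·19^1
  c_3 = 204 = 14·19^0 + 10·19^1
  c_4 = 274 = 8·19^0 + 14·19^1
λ_0 = (6, 3, 14, 8)
λ_1 = (10, 2, 10, 14)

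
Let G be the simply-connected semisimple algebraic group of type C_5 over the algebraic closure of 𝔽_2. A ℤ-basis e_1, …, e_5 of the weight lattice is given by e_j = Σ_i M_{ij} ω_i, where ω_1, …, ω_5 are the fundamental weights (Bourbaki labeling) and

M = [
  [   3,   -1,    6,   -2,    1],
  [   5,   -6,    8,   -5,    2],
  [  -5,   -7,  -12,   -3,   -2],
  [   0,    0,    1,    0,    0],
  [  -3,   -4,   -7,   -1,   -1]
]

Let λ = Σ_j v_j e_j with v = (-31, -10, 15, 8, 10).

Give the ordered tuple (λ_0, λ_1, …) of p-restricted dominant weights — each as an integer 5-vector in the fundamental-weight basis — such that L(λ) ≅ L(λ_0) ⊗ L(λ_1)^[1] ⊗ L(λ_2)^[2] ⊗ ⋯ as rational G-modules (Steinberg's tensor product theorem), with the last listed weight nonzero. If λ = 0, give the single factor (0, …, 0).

Converting to the ω-basis (c_i = row i of M dotted with v = (-31, -10, 15, 8, 10)):
  c_1 = 3*-31 + -1*-10 + 6*15 + -2*8 + 1*10 = 1
  c_2 = 5*-31 + -6*-10 + 8*15 + -5*8 + 2*10 = 5
  c_3 = -5*-31 + -7*-10 + -12*15 + -3*8 + -2*10 = 1
  c_4 = 0*-31 + 0*-10 + 1*15 + 0*8 + 0*10 = 15
  c_5 = -3*-31 + -4*-10 + -7*15 + -1*8 + -1*10 = 10
Expand coordinatewise in base 2:
  c_1 = 1 = 1·2^0
  c_2 = 5 = 1·2^0 + 0·2^1 + 1·2^2
  c_3 = 1 = 1·2^0
  c_4 = 15 = 1·2^0 + 1·2^1 + 1·2^2 + 1·2^3
  c_5 = 10 = 0·2^0 + 1·2^1 + 0·2^2 + 1·2^3
p-restricted factor λ_0 = (1, 1, 1, 1, 0)
p-restricted factor λ_1 = (0, 0, 0, 1, 1)
p-restricted factor λ_2 = (0, 1, 0, 1, 0)
p-restricted factor λ_3 = (0, 0, 0, 1, 1)

((1, 1, 1, 1, 0), (0, 0, 0, 1, 1), (0, 1, 0, 1, 0), (0, 0, 0, 1, 1))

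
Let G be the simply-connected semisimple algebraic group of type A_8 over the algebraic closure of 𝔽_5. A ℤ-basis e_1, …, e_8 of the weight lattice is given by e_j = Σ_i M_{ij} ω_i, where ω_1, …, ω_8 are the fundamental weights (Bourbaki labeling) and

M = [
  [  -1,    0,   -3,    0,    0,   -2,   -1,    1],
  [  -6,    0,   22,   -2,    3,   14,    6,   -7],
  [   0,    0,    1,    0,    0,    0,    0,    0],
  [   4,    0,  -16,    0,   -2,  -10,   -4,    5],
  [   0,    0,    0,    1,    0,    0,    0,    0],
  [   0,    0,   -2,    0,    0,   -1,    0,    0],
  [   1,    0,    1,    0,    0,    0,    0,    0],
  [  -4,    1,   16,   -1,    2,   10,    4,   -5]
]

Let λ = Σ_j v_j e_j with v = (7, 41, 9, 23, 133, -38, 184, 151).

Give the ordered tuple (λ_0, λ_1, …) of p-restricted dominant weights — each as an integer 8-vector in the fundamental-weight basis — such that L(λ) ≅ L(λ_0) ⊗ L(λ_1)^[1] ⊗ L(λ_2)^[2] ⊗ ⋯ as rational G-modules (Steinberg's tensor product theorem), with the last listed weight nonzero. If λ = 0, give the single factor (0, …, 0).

Change of basis e → ω: c = M·v where v = (7, 41, 9, 23, 133, -38, 184, 151):
  c_1 = (-1)·(7) + (0)·(41) + (-3)·(9) + (0)·(23) + (0)·(133) + (-2)·(-38) + (-1)·(184) + (1)·(151) = 9
  c_2 = (-6)·(7) + (0)·(41) + (22)·(9) + (-2)·(23) + (3)·(133) + (14)·(-38) + (6)·(184) + (-7)·(151) = 24
  c_3 = (0)·(7) + (0)·(41) + (1)·(9) + (0)·(23) + (0)·(133) + (0)·(-38) + (0)·(184) + (0)·(151) = 9
  c_4 = (4)·(7) + (0)·(41) + (-16)·(9) + (0)·(23) + (-2)·(133) + (-10)·(-38) + (-4)·(184) + (5)·(151) = 17
  c_5 = (0)·(7) + (0)·(41) + (0)·(9) + (1)·(23) + (0)·(133) + (0)·(-38) + (0)·(184) + (0)·(151) = 23
  c_6 = (0)·(7) + (0)·(41) + (-2)·(9) + (0)·(23) + (0)·(133) + (-1)·(-38) + (0)·(184) + (0)·(151) = 20
  c_7 = (1)·(7) + (0)·(41) + (1)·(9) + (0)·(23) + (0)·(133) + (0)·(-38) + (0)·(184) + (0)·(151) = 16
  c_8 = (-4)·(7) + (1)·(41) + (16)·(9) + (-1)·(23) + (2)·(133) + (10)·(-38) + (4)·(184) + (-5)·(151) = 1
Expand coordinatewise in base 5:
  c_1 = 9 = 4·5^0 + 1·5^1
  c_2 = 24 = 4·5^0 + 4·5^1
  c_3 = 9 = 4·5^0 + 1·5^1
  c_4 = 17 = 2·5^0 + 3·5^1
  c_5 = 23 = 3·5^0 + 4·5^1
  c_6 = 20 = 0·5^0 + 4·5^1
  c_7 = 16 = 1·5^0 + 3·5^1
  c_8 = 1 = 1·5^0
Factor λ_0 = (4, 4, 4, 2, 3, 0, 1, 1)
Factor λ_1 = (1, 4, 1, 3, 4, 4, 3, 0)

((4, 4, 4, 2, 3, 0, 1, 1), (1, 4, 1, 3, 4, 4, 3, 0))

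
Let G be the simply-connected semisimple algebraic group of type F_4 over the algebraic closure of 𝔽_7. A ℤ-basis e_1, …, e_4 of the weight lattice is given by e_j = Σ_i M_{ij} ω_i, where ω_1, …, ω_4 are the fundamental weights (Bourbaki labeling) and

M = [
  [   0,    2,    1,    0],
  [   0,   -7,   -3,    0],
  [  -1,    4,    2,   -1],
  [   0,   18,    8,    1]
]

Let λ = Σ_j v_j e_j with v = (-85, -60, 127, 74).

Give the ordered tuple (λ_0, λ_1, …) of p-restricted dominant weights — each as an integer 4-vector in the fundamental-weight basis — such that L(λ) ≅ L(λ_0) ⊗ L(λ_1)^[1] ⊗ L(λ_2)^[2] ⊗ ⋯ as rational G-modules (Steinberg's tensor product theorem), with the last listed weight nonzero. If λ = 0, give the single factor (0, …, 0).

Compute c_i = Σ_j M_{ij} v_j with v = (-85, -60, 127, 74):
  c_1 = (0)·(-85) + (2)·(-60) + 1·127 + 0·74 = 7
  c_2 = (0)·(-85) + (-7)·(-60) + (-3)·(127) + 0·74 = 39
  c_3 = (-1)·(-85) + (4)·(-60) + 2·127 + (-1)·(74) = 25
  c_4 = (0)·(-85) + (18)·(-60) + 8·127 + 1·74 = 10
Expand coordinatewise in base 7:
  c_1 = 7 = 0·7^0 + 1·7^1
  c_2 = 39 = 4·7^0 + 5·7^1
  c_3 = 25 = 4·7^0 + 3·7^1
  c_4 = 10 = 3·7^0 + 1·7^1
λ_0 = (0, 4, 4, 3)
λ_1 = (1, 5, 3, 1)

((0, 4, 4, 3), (1, 5, 3, 1))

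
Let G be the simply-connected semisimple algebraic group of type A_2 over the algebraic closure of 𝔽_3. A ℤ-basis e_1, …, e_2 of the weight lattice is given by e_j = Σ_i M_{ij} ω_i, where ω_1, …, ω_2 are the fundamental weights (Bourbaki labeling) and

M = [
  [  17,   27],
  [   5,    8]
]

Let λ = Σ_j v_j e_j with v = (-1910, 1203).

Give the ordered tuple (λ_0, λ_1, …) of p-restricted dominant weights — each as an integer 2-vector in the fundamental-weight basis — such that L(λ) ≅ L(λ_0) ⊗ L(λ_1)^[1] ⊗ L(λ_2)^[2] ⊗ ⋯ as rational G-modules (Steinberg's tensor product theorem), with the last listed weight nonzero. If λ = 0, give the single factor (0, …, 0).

((2, 2), (0, 0), (1, 2), (0, 2))

In the fundamental-weight basis, λ has coordinates c = M·v (v = (-1910, 1203)):
  c_1 = (17)·(-1910) + 27·1203 = 11
  c_2 = (5)·(-1910) + 8·1203 = 74
Writing each c_i in base p = 3:
  c_1 = 11 = 2·3^0 + 0·3^1 + 1·3^2
  c_2 = 74 = 2·3^0 + 0·3^1 + 2·3^2 + 2·3^3
p-restricted factor λ_0 = (2, 2)
p-restricted factor λ_1 = (0, 0)
p-restricted factor λ_2 = (1, 2)
p-restricted factor λ_3 = (0, 2)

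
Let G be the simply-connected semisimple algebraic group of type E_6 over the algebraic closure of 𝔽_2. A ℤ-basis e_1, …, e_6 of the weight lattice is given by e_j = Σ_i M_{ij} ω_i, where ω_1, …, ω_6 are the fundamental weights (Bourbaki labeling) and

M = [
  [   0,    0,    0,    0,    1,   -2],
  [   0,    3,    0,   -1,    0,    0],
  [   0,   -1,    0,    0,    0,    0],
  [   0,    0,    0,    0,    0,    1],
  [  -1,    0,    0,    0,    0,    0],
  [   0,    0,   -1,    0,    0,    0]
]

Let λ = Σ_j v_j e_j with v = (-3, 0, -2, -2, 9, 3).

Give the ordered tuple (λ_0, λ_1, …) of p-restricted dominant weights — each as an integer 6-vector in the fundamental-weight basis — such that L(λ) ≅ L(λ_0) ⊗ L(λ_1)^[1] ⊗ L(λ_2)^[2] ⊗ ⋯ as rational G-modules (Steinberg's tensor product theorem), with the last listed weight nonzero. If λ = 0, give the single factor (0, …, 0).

((1, 0, 0, 1, 1, 0), (1, 1, 0, 1, 1, 1))

ω-coordinates c = M·v, v = (-3, 0, -2, -2, 9, 3):
  c_1 = (0)·(-3) + (0)·(0) + (0)·(-2) + (0)·(-2) + (1)·(9) + (-2)·(3) = 3
  c_2 = (0)·(-3) + (3)·(0) + (0)·(-2) + (-1)·(-2) + (0)·(9) + (0)·(3) = 2
  c_3 = (0)·(-3) + (-1)·(0) + (0)·(-2) + (0)·(-2) + (0)·(9) + (0)·(3) = 0
  c_4 = (0)·(-3) + (0)·(0) + (0)·(-2) + (0)·(-2) + (0)·(9) + (1)·(3) = 3
  c_5 = (-1)·(-3) + (0)·(0) + (0)·(-2) + (0)·(-2) + (0)·(9) + (0)·(3) = 3
  c_6 = (0)·(-3) + (0)·(0) + (-1)·(-2) + (0)·(-2) + (0)·(9) + (0)·(3) = 2
p = 2; digits c_i = Σ_j d_{ij}·2^j, 0 ≤ d_{ij} < 2:
  c_1 = 3 = 1·2^0 + 1·2^1
  c_2 = 2 = 0·2^0 + 1·2^1
  c_3 = 0
  c_4 = 3 = 1·2^0 + 1·2^1
  c_5 = 3 = 1·2^0 + 1·2^1
  c_6 = 2 = 0·2^0 + 1·2^1
Factor λ_0 = (1, 0, 0, 1, 1, 0)
Factor λ_1 = (1, 1, 0, 1, 1, 1)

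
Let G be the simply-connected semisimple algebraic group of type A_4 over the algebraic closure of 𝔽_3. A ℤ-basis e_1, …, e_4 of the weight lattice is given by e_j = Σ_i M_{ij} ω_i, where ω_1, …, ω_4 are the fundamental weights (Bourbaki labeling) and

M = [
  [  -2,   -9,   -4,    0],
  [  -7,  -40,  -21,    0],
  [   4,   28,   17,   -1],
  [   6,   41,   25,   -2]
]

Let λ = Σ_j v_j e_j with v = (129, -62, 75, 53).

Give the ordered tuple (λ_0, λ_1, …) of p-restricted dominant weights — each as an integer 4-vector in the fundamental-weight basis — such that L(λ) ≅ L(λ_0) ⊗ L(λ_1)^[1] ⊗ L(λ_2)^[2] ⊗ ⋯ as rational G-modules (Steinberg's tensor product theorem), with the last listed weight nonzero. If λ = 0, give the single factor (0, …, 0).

((0, 2, 2, 1),)

Change of basis e → ω: c = M·v where v = (129, -62, 75, 53):
  c_1 = (-2)·(129) + (-9)·(-62) + (-4)·(75) + (0)·(53) = 0
  c_2 = (-7)·(129) + (-40)·(-62) + (-21)·(75) + (0)·(53) = 2
  c_3 = (4)·(129) + (28)·(-62) + (17)·(75) + (-1)·(53) = 2
  c_4 = (6)·(129) + (41)·(-62) + (25)·(75) + (-2)·(53) = 1
Writing each c_i in base p = 3:
  c_1 = 0
  c_2 = 2 = 2·3^0
  c_3 = 2 = 2·3^0
  c_4 = 1 = 1·3^0
p-restricted factor λ_0 = (0, 2, 2, 1)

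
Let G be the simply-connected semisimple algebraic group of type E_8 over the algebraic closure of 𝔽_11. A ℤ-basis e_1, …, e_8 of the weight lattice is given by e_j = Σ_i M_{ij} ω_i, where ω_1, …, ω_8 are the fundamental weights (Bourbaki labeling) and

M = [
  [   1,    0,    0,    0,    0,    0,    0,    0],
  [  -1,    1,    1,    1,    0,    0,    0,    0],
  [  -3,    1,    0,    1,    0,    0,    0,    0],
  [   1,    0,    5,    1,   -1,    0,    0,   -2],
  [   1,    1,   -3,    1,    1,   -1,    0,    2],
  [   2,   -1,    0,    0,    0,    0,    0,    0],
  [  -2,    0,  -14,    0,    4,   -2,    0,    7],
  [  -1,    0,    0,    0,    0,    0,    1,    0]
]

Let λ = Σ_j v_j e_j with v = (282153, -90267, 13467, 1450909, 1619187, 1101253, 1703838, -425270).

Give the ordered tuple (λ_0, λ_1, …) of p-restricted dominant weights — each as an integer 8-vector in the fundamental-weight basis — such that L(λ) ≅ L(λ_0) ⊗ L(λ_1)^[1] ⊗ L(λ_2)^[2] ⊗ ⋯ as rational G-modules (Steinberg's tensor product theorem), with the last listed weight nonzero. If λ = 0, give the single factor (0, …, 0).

((3, 8, 10, 5, 3, 7, 8, 1), (9, 4, 4, 9, 1, 7, 0, 5), (10, 4, 3, 1, 0, 8, 1, 1), (2, 6, 1, 5, 8, 7, 2, 1), (8, 8, 2, 4, 9, 0, 4, 9), (1, 6, 3, 6, 7, 4, 3, 8))

Compute c_i = Σ_j M_{ij} v_j with v = (282153, -90267, 13467, 1450909, 1619187, 1101253, 1703838, -425270):
  c_1 = (1)·(282153) + (0)·(-90267) + (0)·(13467) + (0)·(1450909) + (0)·(1619187) + (0)·(1101253) + (0)·(1703838) + (0)·(-425270) = 282153
  c_2 = (-1)·(282153) + (1)·(-90267) + (1)·(13467) + (1)·(1450909) + (0)·(1619187) + (0)·(1101253) + (0)·(1703838) + (0)·(-425270) = 1091956
  c_3 = (-3)·(282153) + (1)·(-90267) + (0)·(13467) + (1)·(1450909) + (0)·(1619187) + (0)·(1101253) + (0)·(1703838) + (0)·(-425270) = 514183
  c_4 = (1)·(282153) + (0)·(-90267) + (5)·(13467) + (1)·(1450909) + (-1)·(1619187) + (0)·(1101253) + (0)·(1703838) + (-2)·(-425270) = 1031750
  c_5 = (1)·(282153) + (1)·(-90267) + (-3)·(13467) + (1)·(1450909) + (1)·(1619187) + (-1)·(1101253) + (0)·(1703838) + (2)·(-425270) = 1269788
  c_6 = (2)·(282153) + (-1)·(-90267) + (0)·(13467) + (0)·(1450909) + (0)·(1619187) + (0)·(1101253) + (0)·(1703838) + (0)·(-425270) = 654573
  c_7 = (-2)·(282153) + (0)·(-90267) + (-14)·(13467) + (0)·(1450909) + (4)·(1619187) + (-2)·(1101253) + (0)·(1703838) + (7)·(-425270) = 544508
  c_8 = (-1)·(282153) + (0)·(-90267) + (0)·(13467) + (0)·(1450909) + (0)·(1619187) + (0)·(1101253) + (1)·(1703838) + (0)·(-425270) = 1421685
Writing each c_i in base p = 11:
  c_1 = 282153 = 3·11^0 + 9·11^1 + 10·11^2 + 2·11^3 + 8·11^4 + 1·11^5
  c_2 = 1091956 = 8·11^0 + 4·11^1 + 4·11^2 + 6·11^3 + 8·11^4 + 6·11^5
  c_3 = 514183 = 10·11^0 + 4·11^1 + 3·11^2 + 1·11^3 + 2·11^4 + 3·11^5
  c_4 = 1031750 = 5·11^0 + 9·11^1 + 1·11^2 + 5·11^3 + 4·11^4 + 6·11^5
  c_5 = 1269788 = 3·11^0 + 1·11^1 + 0·11^2 + 8·11^3 + 9·11^4 + 7·11^5
  c_6 = 654573 = 7·11^0 + 7·11^1 + 8·11^2 + 7·11^3 + 0·11^4 + 4·11^5
  c_7 = 544508 = 8·11^0 + 0·11^1 + 1·11^2 + 2·11^3 + 4·11^4 + 3·11^5
  c_8 = 1421685 = 1·11^0 + 5·11^1 + 1·11^2 + 1·11^3 + 9·11^4 + 8·11^5
Factor λ_0 = (3, 8, 10, 5, 3, 7, 8, 1)
Factor λ_1 = (9, 4, 4, 9, 1, 7, 0, 5)
Factor λ_2 = (10, 4, 3, 1, 0, 8, 1, 1)
Factor λ_3 = (2, 6, 1, 5, 8, 7, 2, 1)
Factor λ_4 = (8, 8, 2, 4, 9, 0, 4, 9)
Factor λ_5 = (1, 6, 3, 6, 7, 4, 3, 8)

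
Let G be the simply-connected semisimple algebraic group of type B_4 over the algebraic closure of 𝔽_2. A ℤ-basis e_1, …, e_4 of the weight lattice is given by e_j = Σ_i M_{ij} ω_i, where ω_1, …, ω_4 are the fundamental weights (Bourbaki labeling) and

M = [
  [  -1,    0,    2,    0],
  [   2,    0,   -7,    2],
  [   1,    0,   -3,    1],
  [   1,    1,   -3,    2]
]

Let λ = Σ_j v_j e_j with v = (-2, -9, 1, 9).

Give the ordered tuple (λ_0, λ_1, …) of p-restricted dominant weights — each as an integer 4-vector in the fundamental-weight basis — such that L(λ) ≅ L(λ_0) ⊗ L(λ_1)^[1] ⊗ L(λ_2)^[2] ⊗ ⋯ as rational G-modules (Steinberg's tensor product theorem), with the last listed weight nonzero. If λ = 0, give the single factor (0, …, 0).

In the fundamental-weight basis, λ has coordinates c = M·v (v = (-2, -9, 1, 9)):
  c_1 = (-1)·(-2) + (0)·(-9) + (2)·(1) + (0)·(9) = 4
  c_2 = (2)·(-2) + (0)·(-9) + (-7)·(1) + (2)·(9) = 7
  c_3 = (1)·(-2) + (0)·(-9) + (-3)·(1) + (1)·(9) = 4
  c_4 = (1)·(-2) + (1)·(-9) + (-3)·(1) + (2)·(9) = 4
Expand coordinatewise in base 2:
  c_1 = 4 = 0·2^0 + 0·2^1 + 1·2^2
  c_2 = 7 = 1·2^0 + 1·2^1 + 1·2^2
  c_3 = 4 = 0·2^0 + 0·2^1 + 1·2^2
  c_4 = 4 = 0·2^0 + 0·2^1 + 1·2^2
Factor λ_0 = (0, 1, 0, 0)
Factor λ_1 = (0, 1, 0, 0)
Factor λ_2 = (1, 1, 1, 1)

((0, 1, 0, 0), (0, 1, 0, 0), (1, 1, 1, 1))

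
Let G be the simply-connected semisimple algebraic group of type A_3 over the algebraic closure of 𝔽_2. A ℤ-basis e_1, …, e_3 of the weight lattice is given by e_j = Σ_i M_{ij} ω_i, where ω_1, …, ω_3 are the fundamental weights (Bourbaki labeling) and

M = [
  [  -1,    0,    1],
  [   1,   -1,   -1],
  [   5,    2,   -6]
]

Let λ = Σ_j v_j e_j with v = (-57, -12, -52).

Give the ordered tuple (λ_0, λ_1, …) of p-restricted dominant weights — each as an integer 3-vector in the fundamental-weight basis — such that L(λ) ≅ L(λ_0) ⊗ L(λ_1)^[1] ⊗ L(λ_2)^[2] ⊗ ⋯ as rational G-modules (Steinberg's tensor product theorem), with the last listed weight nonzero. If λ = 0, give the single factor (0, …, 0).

Converting to the ω-basis (c_i = row i of M dotted with v = (-57, -12, -52)):
  c_1 = -1*-57 + 0*-12 + 1*-52 = 5
  c_2 = 1*-57 + -1*-12 + -1*-52 = 7
  c_3 = 5*-57 + 2*-12 + -6*-52 = 3
p = 2; digits c_i = Σ_j d_{ij}·2^j, 0 ≤ d_{ij} < 2:
  c_1 = 5 = 1·2^0 + 0·2^1 + 1·2^2
  c_2 = 7 = 1·2^0 + 1·2^1 + 1·2^2
  c_3 = 3 = 1·2^0 + 1·2^1
p-restricted factor λ_0 = (1, 1, 1)
p-restricted factor λ_1 = (0, 1, 1)
p-restricted factor λ_2 = (1, 1, 0)

((1, 1, 1), (0, 1, 1), (1, 1, 0))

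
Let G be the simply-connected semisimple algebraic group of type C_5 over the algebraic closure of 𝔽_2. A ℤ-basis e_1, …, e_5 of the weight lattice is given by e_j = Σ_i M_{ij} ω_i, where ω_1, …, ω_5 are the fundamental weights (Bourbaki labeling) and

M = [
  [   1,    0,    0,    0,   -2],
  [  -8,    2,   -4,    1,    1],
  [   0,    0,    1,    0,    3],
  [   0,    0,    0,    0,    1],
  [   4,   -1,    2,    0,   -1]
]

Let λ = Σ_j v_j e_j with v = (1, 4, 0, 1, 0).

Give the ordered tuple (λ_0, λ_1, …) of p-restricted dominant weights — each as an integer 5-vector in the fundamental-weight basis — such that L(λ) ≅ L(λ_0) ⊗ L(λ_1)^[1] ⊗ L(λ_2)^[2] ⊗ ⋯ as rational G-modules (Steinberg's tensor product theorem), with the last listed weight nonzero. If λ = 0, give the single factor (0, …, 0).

Change of basis e → ω: c = M·v where v = (1, 4, 0, 1, 0):
  c_1 = 1*1 + 0*4 + 0*0 + 0*1 + -2*0 = 1
  c_2 = -8*1 + 2*4 + -4*0 + 1*1 + 1*0 = 1
  c_3 = 0*1 + 0*4 + 1*0 + 0*1 + 3*0 = 0
  c_4 = 0*1 + 0*4 + 0*0 + 0*1 + 1*0 = 0
  c_5 = 4*1 + -1*4 + 2*0 + 0*1 + -1*0 = 0
Expand coordinatewise in base 2:
  c_1 = 1 = 1·2^0
  c_2 = 1 = 1·2^0
  c_3 = 0
  c_4 = 0
  c_5 = 0
λ_0 = (1, 1, 0, 0, 0)

((1, 1, 0, 0, 0),)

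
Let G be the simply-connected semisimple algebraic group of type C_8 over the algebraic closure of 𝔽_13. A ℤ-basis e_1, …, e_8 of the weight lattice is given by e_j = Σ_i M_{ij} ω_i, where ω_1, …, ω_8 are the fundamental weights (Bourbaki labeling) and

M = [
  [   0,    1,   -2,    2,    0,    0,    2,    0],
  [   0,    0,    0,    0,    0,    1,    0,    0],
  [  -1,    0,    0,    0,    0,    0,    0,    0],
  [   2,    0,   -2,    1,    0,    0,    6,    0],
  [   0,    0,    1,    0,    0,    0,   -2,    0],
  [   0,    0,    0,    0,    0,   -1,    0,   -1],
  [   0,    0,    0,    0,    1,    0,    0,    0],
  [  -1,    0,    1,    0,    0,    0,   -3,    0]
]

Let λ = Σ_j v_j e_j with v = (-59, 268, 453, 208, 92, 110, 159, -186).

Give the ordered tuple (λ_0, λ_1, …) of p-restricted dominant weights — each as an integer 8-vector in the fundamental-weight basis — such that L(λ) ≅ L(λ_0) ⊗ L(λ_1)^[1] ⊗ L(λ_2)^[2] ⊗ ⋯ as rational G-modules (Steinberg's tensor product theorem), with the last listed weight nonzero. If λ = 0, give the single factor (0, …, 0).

((5, 6, 7, 8, 5, 11, 1, 9), (7, 8, 4, 10, 10, 5, 7, 2))

Change of basis e → ω: c = M·v where v = (-59, 268, 453, 208, 92, 110, 159, -186):
  c_1 = 0*-59 + 1*268 + -2*453 + 2*208 + 0*92 + 0*110 + 2*159 + 0*-186 = 96
  c_2 = 0*-59 + 0*268 + 0*453 + 0*208 + 0*92 + 1*110 + 0*159 + 0*-186 = 110
  c_3 = -1*-59 + 0*268 + 0*453 + 0*208 + 0*92 + 0*110 + 0*159 + 0*-186 = 59
  c_4 = 2*-59 + 0*268 + -2*453 + 1*208 + 0*92 + 0*110 + 6*159 + 0*-186 = 138
  c_5 = 0*-59 + 0*268 + 1*453 + 0*208 + 0*92 + 0*110 + -2*159 + 0*-186 = 135
  c_6 = 0*-59 + 0*268 + 0*453 + 0*208 + 0*92 + -1*110 + 0*159 + -1*-186 = 76
  c_7 = 0*-59 + 0*268 + 0*453 + 0*208 + 1*92 + 0*110 + 0*159 + 0*-186 = 92
  c_8 = -1*-59 + 0*268 + 1*453 + 0*208 + 0*92 + 0*110 + -3*159 + 0*-186 = 35
p = 13; digits c_i = Σ_j d_{ij}·13^j, 0 ≤ d_{ij} < 13:
  c_1 = 96 = 5·13^0 + 7·13^1
  c_2 = 110 = 6·13^0 + 8·13^1
  c_3 = 59 = 7·13^0 + 4·13^1
  c_4 = 138 = 8·13^0 + 10·13^1
  c_5 = 135 = 5·13^0 + 10·13^1
  c_6 = 76 = 11·13^0 + 5·13^1
  c_7 = 92 = 1·13^0 + 7·13^1
  c_8 = 35 = 9·13^0 + 2·13^1
Factor λ_0 = (5, 6, 7, 8, 5, 11, 1, 9)
Factor λ_1 = (7, 8, 4, 10, 10, 5, 7, 2)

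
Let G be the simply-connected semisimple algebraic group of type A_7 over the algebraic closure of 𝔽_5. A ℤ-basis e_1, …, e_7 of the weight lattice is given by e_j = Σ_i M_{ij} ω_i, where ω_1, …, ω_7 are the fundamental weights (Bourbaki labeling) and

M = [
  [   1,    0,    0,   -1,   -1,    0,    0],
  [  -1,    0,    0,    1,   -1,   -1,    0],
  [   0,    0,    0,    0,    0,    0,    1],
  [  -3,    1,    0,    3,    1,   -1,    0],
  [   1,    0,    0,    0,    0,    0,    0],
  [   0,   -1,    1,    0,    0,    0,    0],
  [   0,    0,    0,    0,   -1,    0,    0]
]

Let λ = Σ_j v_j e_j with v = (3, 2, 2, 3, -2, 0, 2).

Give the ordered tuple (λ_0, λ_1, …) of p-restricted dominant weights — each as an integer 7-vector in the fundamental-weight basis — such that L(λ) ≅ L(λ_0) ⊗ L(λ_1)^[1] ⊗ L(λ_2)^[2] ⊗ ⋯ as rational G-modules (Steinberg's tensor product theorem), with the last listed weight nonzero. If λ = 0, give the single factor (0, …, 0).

((2, 2, 2, 0, 3, 0, 2),)

In the fundamental-weight basis, λ has coordinates c = M·v (v = (3, 2, 2, 3, -2, 0, 2)):
  c_1 = 1·3 + 0·2 + 0·2 + (-1)·(3) + (-1)·(-2) + 0·0 + 0·2 = 2
  c_2 = (-1)·(3) + 0·2 + 0·2 + 1·3 + (-1)·(-2) + (-1)·(0) + 0·2 = 2
  c_3 = 0·3 + 0·2 + 0·2 + 0·3 + (0)·(-2) + 0·0 + 1·2 = 2
  c_4 = (-3)·(3) + 1·2 + 0·2 + 3·3 + (1)·(-2) + (-1)·(0) + 0·2 = 0
  c_5 = 1·3 + 0·2 + 0·2 + 0·3 + (0)·(-2) + 0·0 + 0·2 = 3
  c_6 = 0·3 + (-1)·(2) + 1·2 + 0·3 + (0)·(-2) + 0·0 + 0·2 = 0
  c_7 = 0·3 + 0·2 + 0·2 + 0·3 + (-1)·(-2) + 0·0 + 0·2 = 2
Base-5 expansion of each c_i:
  c_1 = 2 = 2·5^0
  c_2 = 2 = 2·5^0
  c_3 = 2 = 2·5^0
  c_4 = 0
  c_5 = 3 = 3·5^0
  c_6 = 0
  c_7 = 2 = 2·5^0
Factor λ_0 = (2, 2, 2, 0, 3, 0, 2)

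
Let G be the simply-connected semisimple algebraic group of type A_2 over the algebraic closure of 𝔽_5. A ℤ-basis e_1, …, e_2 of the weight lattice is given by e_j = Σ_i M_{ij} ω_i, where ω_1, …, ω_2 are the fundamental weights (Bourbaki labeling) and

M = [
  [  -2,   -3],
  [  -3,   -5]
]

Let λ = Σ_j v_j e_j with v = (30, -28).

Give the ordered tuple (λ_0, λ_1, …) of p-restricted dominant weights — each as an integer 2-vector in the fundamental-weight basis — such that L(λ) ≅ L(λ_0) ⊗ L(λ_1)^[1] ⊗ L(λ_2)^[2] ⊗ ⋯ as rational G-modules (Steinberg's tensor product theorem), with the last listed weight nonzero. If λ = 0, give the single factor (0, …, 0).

((4, 0), (4, 0), (0, 2))

Compute c_i = Σ_j M_{ij} v_j with v = (30, -28):
  c_1 = -2*30 + -3*-28 = 24
  c_2 = -3*30 + -5*-28 = 50
Base-5 expansion of each c_i:
  c_1 = 24 = 4·5^0 + 4·5^1
  c_2 = 50 = 0·5^0 + 0·5^1 + 2·5^2
p-restricted factor λ_0 = (4, 0)
p-restricted factor λ_1 = (4, 0)
p-restricted factor λ_2 = (0, 2)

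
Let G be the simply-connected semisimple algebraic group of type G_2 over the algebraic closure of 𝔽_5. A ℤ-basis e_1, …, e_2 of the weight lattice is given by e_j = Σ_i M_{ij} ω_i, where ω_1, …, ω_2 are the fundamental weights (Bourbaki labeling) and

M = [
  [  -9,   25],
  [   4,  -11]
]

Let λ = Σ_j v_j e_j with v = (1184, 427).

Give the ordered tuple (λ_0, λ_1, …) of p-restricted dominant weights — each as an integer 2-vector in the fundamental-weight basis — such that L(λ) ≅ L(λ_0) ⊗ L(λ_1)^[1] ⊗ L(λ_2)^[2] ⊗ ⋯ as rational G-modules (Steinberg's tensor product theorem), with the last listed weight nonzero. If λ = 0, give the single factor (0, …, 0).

In the fundamental-weight basis, λ has coordinates c = M·v (v = (1184, 427)):
  c_1 = (-9)·(1184) + (25)·(427) = 19
  c_2 = (4)·(1184) + (-11)·(427) = 39
Expand coordinatewise in base 5:
  c_1 = 19 = 4·5^0 + 3·5^1
  c_2 = 39 = 4·5^0 + 2·5^1 + 1·5^2
Factor λ_0 = (4, 4)
Factor λ_1 = (3, 2)
Factor λ_2 = (0, 1)

((4, 4), (3, 2), (0, 1))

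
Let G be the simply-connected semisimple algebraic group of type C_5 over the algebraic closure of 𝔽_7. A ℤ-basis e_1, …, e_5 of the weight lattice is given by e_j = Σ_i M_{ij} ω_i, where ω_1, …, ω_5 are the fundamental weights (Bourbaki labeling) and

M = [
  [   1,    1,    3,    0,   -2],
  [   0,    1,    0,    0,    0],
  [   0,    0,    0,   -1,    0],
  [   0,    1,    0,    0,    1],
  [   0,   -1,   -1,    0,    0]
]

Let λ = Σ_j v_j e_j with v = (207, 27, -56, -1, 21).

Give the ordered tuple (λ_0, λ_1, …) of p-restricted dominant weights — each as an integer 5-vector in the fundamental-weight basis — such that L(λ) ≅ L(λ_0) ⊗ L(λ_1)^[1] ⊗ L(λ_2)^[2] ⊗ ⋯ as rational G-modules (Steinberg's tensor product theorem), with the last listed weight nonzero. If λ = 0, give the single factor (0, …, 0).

((3, 6, 1, 6, 1), (3, 3, 0, 6, 4))

Compute c_i = Σ_j M_{ij} v_j with v = (207, 27, -56, -1, 21):
  c_1 = (1)·(207) + (1)·(27) + (3)·(-56) + (0)·(-1) + (-2)·(21) = 24
  c_2 = (0)·(207) + (1)·(27) + (0)·(-56) + (0)·(-1) + (0)·(21) = 27
  c_3 = (0)·(207) + (0)·(27) + (0)·(-56) + (-1)·(-1) + (0)·(21) = 1
  c_4 = (0)·(207) + (1)·(27) + (0)·(-56) + (0)·(-1) + (1)·(21) = 48
  c_5 = (0)·(207) + (-1)·(27) + (-1)·(-56) + (0)·(-1) + (0)·(21) = 29
Base-7 expansion of each c_i:
  c_1 = 24 = 3·7^0 + 3·7^1
  c_2 = 27 = 6·7^0 + 3·7^1
  c_3 = 1 = 1·7^0
  c_4 = 48 = 6·7^0 + 6·7^1
  c_5 = 29 = 1·7^0 + 4·7^1
Factor λ_0 = (3, 6, 1, 6, 1)
Factor λ_1 = (3, 3, 0, 6, 4)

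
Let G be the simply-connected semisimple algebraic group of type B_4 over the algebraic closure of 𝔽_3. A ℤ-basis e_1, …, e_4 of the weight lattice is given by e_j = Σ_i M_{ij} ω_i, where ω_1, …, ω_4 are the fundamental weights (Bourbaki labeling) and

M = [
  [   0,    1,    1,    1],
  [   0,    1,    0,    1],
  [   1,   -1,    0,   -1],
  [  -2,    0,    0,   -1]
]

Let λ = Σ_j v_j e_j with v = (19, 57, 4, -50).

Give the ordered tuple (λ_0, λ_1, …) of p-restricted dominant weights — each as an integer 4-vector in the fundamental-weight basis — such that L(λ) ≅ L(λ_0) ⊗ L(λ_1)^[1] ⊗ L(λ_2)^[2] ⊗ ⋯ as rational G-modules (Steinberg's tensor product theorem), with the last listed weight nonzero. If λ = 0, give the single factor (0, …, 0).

((2, 1, 0, 0), (0, 2, 1, 1), (1, 0, 1, 1))

In the fundamental-weight basis, λ has coordinates c = M·v (v = (19, 57, 4, -50)):
  c_1 = 0·19 + 1·57 + 1·4 + (1)·(-50) = 11
  c_2 = 0·19 + 1·57 + 0·4 + (1)·(-50) = 7
  c_3 = 1·19 + (-1)·(57) + 0·4 + (-1)·(-50) = 12
  c_4 = (-2)·(19) + 0·57 + 0·4 + (-1)·(-50) = 12
Base-3 expansion of each c_i:
  c_1 = 11 = 2·3^0 + 0·3^1 + 1·3^2
  c_2 = 7 = 1·3^0 + 2·3^1
  c_3 = 12 = 0·3^0 + 1·3^1 + 1·3^2
  c_4 = 12 = 0·3^0 + 1·3^1 + 1·3^2
p-restricted factor λ_0 = (2, 1, 0, 0)
p-restricted factor λ_1 = (0, 2, 1, 1)
p-restricted factor λ_2 = (1, 0, 1, 1)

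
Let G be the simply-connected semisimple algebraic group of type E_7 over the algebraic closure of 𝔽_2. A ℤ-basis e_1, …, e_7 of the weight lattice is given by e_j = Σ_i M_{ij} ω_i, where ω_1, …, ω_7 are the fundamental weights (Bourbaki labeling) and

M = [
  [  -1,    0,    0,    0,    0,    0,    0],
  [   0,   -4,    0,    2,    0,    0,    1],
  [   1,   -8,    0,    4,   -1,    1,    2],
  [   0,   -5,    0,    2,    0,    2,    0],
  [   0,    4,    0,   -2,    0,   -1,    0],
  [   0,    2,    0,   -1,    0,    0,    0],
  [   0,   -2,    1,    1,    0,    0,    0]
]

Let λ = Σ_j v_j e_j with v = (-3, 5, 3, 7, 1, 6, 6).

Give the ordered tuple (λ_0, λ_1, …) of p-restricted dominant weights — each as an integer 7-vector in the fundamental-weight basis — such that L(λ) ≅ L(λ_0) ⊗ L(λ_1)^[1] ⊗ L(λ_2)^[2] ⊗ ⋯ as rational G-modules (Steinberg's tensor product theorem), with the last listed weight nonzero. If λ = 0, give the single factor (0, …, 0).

ω-coordinates c = M·v, v = (-3, 5, 3, 7, 1, 6, 6):
  c_1 = (-1)·(-3) + (0)·(5) + (0)·(3) + (0)·(7) + (0)·(1) + (0)·(6) + (0)·(6) = 3
  c_2 = (0)·(-3) + (-4)·(5) + (0)·(3) + (2)·(7) + (0)·(1) + (0)·(6) + (1)·(6) = 0
  c_3 = (1)·(-3) + (-8)·(5) + (0)·(3) + (4)·(7) + (-1)·(1) + (1)·(6) + (2)·(6) = 2
  c_4 = (0)·(-3) + (-5)·(5) + (0)·(3) + (2)·(7) + (0)·(1) + (2)·(6) + (0)·(6) = 1
  c_5 = (0)·(-3) + (4)·(5) + (0)·(3) + (-2)·(7) + (0)·(1) + (-1)·(6) + (0)·(6) = 0
  c_6 = (0)·(-3) + (2)·(5) + (0)·(3) + (-1)·(7) + (0)·(1) + (0)·(6) + (0)·(6) = 3
  c_7 = (0)·(-3) + (-2)·(5) + (1)·(3) + (1)·(7) + (0)·(1) + (0)·(6) + (0)·(6) = 0
Writing each c_i in base p = 2:
  c_1 = 3 = 1·2^0 + 1·2^1
  c_2 = 0
  c_3 = 2 = 0·2^0 + 1·2^1
  c_4 = 1 = 1·2^0
  c_5 = 0
  c_6 = 3 = 1·2^0 + 1·2^1
  c_7 = 0
λ_0 = (1, 0, 0, 1, 0, 1, 0)
λ_1 = (1, 0, 1, 0, 0, 1, 0)

((1, 0, 0, 1, 0, 1, 0), (1, 0, 1, 0, 0, 1, 0))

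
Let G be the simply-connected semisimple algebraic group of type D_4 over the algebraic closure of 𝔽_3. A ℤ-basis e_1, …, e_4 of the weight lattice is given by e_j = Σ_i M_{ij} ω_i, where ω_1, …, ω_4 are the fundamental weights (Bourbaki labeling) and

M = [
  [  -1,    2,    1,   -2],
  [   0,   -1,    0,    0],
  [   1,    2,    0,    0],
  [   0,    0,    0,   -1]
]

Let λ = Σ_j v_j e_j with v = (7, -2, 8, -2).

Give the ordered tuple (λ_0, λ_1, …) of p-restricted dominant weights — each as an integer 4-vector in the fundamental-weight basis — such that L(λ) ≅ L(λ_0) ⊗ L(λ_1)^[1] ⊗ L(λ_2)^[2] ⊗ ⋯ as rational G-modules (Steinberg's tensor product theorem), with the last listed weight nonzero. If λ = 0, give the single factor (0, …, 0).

Converting to the ω-basis (c_i = row i of M dotted with v = (7, -2, 8, -2)):
  c_1 = -1*7 + 2*-2 + 1*8 + -2*-2 = 1
  c_2 = 0*7 + -1*-2 + 0*8 + 0*-2 = 2
  c_3 = 1*7 + 2*-2 + 0*8 + 0*-2 = 3
  c_4 = 0*7 + 0*-2 + 0*8 + -1*-2 = 2
Base-3 expansion of each c_i:
  c_1 = 1 = 1·3^0
  c_2 = 2 = 2·3^0
  c_3 = 3 = 0·3^0 + 1·3^1
  c_4 = 2 = 2·3^0
p-restricted factor λ_0 = (1, 2, 0, 2)
p-restricted factor λ_1 = (0, 0, 1, 0)

((1, 2, 0, 2), (0, 0, 1, 0))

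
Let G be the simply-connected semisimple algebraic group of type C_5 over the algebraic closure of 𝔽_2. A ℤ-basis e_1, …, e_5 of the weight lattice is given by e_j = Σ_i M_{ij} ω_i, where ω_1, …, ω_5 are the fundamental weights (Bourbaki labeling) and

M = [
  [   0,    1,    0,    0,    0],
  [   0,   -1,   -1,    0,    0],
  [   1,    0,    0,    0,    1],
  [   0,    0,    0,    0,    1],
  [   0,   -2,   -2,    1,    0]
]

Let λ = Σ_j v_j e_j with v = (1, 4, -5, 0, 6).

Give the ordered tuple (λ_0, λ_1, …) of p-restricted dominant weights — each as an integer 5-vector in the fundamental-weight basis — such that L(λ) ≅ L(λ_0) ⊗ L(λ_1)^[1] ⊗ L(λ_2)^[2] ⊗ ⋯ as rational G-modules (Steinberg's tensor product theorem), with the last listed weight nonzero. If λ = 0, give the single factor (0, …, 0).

((0, 1, 1, 0, 0), (0, 0, 1, 1, 1), (1, 0, 1, 1, 0))

Compute c_i = Σ_j M_{ij} v_j with v = (1, 4, -5, 0, 6):
  c_1 = (0)·(1) + (1)·(4) + (0)·(-5) + (0)·(0) + (0)·(6) = 4
  c_2 = (0)·(1) + (-1)·(4) + (-1)·(-5) + (0)·(0) + (0)·(6) = 1
  c_3 = (1)·(1) + (0)·(4) + (0)·(-5) + (0)·(0) + (1)·(6) = 7
  c_4 = (0)·(1) + (0)·(4) + (0)·(-5) + (0)·(0) + (1)·(6) = 6
  c_5 = (0)·(1) + (-2)·(4) + (-2)·(-5) + (1)·(0) + (0)·(6) = 2
Expand coordinatewise in base 2:
  c_1 = 4 = 0·2^0 + 0·2^1 + 1·2^2
  c_2 = 1 = 1·2^0
  c_3 = 7 = 1·2^0 + 1·2^1 + 1·2^2
  c_4 = 6 = 0·2^0 + 1·2^1 + 1·2^2
  c_5 = 2 = 0·2^0 + 1·2^1
λ_0 = (0, 1, 1, 0, 0)
λ_1 = (0, 0, 1, 1, 1)
λ_2 = (1, 0, 1, 1, 0)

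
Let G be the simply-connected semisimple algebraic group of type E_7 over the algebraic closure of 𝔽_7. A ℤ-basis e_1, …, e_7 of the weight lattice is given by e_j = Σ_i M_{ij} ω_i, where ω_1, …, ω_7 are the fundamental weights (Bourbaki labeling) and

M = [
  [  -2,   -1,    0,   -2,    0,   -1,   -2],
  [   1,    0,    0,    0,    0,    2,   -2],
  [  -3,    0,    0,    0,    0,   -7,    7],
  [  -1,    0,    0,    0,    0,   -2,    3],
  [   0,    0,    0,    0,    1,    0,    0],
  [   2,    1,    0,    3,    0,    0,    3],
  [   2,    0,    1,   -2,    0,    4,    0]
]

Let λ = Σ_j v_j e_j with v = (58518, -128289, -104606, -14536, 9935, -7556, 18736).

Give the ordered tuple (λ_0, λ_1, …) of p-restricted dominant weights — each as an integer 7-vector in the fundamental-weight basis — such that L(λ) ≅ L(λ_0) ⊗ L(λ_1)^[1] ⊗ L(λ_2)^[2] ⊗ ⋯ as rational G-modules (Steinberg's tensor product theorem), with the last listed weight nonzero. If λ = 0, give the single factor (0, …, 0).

Change of basis e → ω: c = M·v where v = (58518, -128289, -104606, -14536, 9935, -7556, 18736):
  c_1 = (-2)·(58518) + (-1)·(-128289) + (0)·(-104606) + (-2)·(-14536) + 0·9935 + (-1)·(-7556) + (-2)·(18736) = 10409
  c_2 = 1·58518 + (0)·(-128289) + (0)·(-104606) + (0)·(-14536) + 0·9935 + (2)·(-7556) + (-2)·(18736) = 5934
  c_3 = (-3)·(58518) + (0)·(-128289) + (0)·(-104606) + (0)·(-14536) + 0·9935 + (-7)·(-7556) + 7·18736 = 8490
  c_4 = (-1)·(58518) + (0)·(-128289) + (0)·(-104606) + (0)·(-14536) + 0·9935 + (-2)·(-7556) + 3·18736 = 12802
  c_5 = 0·58518 + (0)·(-128289) + (0)·(-104606) + (0)·(-14536) + 1·9935 + (0)·(-7556) + 0·18736 = 9935
  c_6 = 2·58518 + (1)·(-128289) + (0)·(-104606) + (3)·(-14536) + 0·9935 + (0)·(-7556) + 3·18736 = 1347
  c_7 = 2·58518 + (0)·(-128289) + (1)·(-104606) + (-2)·(-14536) + 0·9935 + (4)·(-7556) + 0·18736 = 11278
Expand coordinatewise in base 7:
  c_1 = 10409 = 0·7^0 + 3·7^1 + 2·7^2 + 2·7^3 + 4·7^4
  c_2 = 5934 = 5·7^0 + 0·7^1 + 2·7^2 + 3·7^3 + 2·7^4
  c_3 = 8490 = 6·7^0 + 1·7^1 + 5·7^2 + 3·7^3 + 3·7^4
  c_4 = 12802 = 6·7^0 + 1·7^1 + 2·7^2 + 2·7^3 + 5·7^4
  c_5 = 9935 = 2·7^0 + 5·7^1 + 6·7^2 + 0·7^3 + 4·7^4
  c_6 = 1347 = 3·7^0 + 3·7^1 + 6·7^2 + 3·7^3
  c_7 = 11278 = 1·7^0 + 1·7^1 + 6·7^2 + 4·7^3 + 4·7^4
Factor λ_0 = (0, 5, 6, 6, 2, 3, 1)
Factor λ_1 = (3, 0, 1, 1, 5, 3, 1)
Factor λ_2 = (2, 2, 5, 2, 6, 6, 6)
Factor λ_3 = (2, 3, 3, 2, 0, 3, 4)
Factor λ_4 = (4, 2, 3, 5, 4, 0, 4)

((0, 5, 6, 6, 2, 3, 1), (3, 0, 1, 1, 5, 3, 1), (2, 2, 5, 2, 6, 6, 6), (2, 3, 3, 2, 0, 3, 4), (4, 2, 3, 5, 4, 0, 4))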